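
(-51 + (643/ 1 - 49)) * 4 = 2172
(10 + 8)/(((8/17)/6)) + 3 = 465/2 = 232.50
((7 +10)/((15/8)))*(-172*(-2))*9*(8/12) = 93568/5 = 18713.60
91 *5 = 455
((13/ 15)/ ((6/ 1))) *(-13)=-169/ 90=-1.88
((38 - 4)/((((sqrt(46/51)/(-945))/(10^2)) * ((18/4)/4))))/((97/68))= -97104000 * sqrt(2346)/2231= -2108150.22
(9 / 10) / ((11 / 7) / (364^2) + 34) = 1391208 / 52556765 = 0.03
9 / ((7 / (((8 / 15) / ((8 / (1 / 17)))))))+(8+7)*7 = 62478 / 595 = 105.01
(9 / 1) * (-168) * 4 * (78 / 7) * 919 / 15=-20644416 / 5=-4128883.20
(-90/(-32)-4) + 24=365/16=22.81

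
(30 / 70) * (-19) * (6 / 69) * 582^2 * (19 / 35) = -733676184 / 5635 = -130199.86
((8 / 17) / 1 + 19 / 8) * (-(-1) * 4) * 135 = 52245 / 34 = 1536.62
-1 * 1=-1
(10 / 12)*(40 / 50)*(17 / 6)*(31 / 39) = 527 / 351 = 1.50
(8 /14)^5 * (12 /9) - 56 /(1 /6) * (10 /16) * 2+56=-18349148 /50421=-363.92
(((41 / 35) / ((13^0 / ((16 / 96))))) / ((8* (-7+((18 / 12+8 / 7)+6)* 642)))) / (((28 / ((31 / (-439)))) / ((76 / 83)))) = -24149 / 2374619694720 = -0.00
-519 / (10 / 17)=-8823 / 10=-882.30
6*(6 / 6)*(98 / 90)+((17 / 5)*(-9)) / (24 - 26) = 131 / 6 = 21.83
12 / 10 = 6 / 5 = 1.20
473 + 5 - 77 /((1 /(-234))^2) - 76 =-4215810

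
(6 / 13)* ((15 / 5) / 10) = 9 / 65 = 0.14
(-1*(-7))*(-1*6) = -42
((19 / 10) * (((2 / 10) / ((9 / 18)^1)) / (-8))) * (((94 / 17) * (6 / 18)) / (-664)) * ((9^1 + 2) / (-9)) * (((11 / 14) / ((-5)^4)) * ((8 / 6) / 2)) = -108053 / 400018500000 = -0.00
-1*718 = -718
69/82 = 0.84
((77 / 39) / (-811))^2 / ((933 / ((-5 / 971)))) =-29645 / 906299616308463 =-0.00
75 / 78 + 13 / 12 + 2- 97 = -14501 / 156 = -92.96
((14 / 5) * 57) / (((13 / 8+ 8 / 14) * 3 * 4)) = 3724 / 615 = 6.06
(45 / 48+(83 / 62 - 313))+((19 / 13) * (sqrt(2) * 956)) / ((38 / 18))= -154119 / 496+8604 * sqrt(2) / 13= 625.27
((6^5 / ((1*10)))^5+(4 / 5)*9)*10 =1776893001870651336 / 625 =2843028802993042.14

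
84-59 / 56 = 4645 / 56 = 82.95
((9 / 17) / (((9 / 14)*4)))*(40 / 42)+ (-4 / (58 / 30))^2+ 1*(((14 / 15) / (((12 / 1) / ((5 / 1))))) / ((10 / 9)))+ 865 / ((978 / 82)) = 10815753331 / 139824660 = 77.35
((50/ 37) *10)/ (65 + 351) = 125/ 3848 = 0.03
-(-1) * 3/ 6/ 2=1/ 4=0.25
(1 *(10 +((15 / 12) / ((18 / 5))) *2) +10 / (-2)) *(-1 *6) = -205 / 6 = -34.17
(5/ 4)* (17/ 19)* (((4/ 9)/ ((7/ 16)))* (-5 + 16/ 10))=-4624/ 1197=-3.86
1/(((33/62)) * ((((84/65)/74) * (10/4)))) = 29822/693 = 43.03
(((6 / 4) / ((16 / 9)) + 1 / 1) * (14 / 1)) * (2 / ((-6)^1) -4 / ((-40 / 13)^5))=-10112767973 / 1228800000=-8.23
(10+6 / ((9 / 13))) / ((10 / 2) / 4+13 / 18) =672 / 71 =9.46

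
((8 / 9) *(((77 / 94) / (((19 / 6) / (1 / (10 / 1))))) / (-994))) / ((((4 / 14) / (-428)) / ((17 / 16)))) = 140063 / 3804180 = 0.04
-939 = -939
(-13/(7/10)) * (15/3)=-650/7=-92.86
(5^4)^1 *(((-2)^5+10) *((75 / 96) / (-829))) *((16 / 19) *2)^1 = 343750 / 15751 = 21.82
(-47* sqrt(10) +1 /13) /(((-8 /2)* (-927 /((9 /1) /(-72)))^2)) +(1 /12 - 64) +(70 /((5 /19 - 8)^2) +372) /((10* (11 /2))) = -3082316707068913 /53951011994880 +47* sqrt(10) /219988224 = -57.13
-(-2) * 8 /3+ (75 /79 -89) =-82.72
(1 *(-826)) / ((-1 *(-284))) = -413 / 142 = -2.91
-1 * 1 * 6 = -6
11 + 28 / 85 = 963 / 85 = 11.33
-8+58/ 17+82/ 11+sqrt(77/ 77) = 723/ 187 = 3.87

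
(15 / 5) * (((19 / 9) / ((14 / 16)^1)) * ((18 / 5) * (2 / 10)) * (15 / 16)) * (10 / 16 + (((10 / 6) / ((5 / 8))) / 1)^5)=5003821 / 7560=661.88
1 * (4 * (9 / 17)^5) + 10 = 14434766 / 1419857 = 10.17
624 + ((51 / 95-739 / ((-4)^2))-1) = 577.35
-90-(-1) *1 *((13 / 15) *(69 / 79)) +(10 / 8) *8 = -31301 / 395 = -79.24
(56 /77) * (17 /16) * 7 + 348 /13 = 9203 /286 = 32.18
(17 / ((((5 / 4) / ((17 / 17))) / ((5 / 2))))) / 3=34 / 3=11.33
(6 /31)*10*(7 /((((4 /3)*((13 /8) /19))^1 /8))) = 383040 /403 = 950.47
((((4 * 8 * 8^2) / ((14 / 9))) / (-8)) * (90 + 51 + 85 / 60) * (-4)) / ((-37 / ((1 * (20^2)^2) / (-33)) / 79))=2765025280000 / 2849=970524843.80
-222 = -222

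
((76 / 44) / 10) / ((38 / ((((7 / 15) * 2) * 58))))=203 / 825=0.25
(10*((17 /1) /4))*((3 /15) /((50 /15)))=51 /20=2.55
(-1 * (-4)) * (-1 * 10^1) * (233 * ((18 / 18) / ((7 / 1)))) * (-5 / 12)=11650 / 21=554.76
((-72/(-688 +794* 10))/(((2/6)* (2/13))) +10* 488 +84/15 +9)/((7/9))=399310146/63455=6292.81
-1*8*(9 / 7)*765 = -55080 / 7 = -7868.57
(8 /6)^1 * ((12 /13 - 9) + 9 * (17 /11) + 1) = 3908 /429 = 9.11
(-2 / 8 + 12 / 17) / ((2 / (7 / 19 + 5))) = 93 / 76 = 1.22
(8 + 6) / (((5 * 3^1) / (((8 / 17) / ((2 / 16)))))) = 896 / 255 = 3.51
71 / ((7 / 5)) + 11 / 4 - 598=-15247 / 28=-544.54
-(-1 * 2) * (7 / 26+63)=1645 / 13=126.54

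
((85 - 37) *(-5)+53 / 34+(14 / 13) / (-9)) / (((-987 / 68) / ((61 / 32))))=57888695 / 1847664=31.33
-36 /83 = -0.43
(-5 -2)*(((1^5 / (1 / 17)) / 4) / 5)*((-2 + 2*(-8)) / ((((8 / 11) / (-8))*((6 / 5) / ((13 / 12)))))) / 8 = -17017 / 128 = -132.95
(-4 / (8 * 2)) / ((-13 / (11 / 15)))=11 / 780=0.01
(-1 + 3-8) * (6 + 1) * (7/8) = -147/4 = -36.75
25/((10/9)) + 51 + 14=175/2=87.50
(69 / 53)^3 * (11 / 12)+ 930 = 555026973 / 595508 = 932.02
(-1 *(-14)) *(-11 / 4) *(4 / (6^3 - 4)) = -77 / 106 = -0.73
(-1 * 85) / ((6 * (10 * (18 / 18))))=-17 / 12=-1.42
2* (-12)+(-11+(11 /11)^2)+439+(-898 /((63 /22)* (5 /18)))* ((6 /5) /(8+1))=133601 /525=254.48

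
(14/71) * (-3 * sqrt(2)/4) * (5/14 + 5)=-225 * sqrt(2)/284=-1.12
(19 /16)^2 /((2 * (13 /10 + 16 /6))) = 5415 /30464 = 0.18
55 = 55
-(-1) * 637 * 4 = 2548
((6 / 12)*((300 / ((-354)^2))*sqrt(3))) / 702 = 25*sqrt(3) / 14661972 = 0.00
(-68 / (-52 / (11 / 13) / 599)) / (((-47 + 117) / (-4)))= -224026 / 5915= -37.87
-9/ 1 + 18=9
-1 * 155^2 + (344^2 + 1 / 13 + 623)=94934.08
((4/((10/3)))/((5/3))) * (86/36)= 43/25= 1.72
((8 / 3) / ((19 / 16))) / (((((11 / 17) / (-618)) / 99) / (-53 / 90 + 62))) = -13039531.12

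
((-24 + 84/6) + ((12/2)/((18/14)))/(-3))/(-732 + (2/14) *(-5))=728/46161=0.02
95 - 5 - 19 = 71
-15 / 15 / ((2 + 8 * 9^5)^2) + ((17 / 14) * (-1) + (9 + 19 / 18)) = 124297942818389 / 14058833747868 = 8.84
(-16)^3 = -4096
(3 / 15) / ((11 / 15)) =3 / 11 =0.27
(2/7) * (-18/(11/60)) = -28.05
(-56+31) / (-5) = 5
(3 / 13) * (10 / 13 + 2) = 108 / 169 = 0.64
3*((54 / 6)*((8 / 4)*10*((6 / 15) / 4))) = 54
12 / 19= 0.63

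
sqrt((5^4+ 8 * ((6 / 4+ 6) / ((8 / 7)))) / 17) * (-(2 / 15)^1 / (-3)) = sqrt(46070) / 765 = 0.28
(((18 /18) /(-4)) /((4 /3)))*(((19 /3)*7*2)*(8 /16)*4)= -133 /4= -33.25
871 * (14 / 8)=1524.25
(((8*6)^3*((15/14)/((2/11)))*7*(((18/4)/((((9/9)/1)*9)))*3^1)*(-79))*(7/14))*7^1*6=-11352337920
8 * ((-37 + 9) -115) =-1144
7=7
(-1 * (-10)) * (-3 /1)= -30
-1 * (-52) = 52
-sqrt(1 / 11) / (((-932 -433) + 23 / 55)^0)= -sqrt(11) / 11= -0.30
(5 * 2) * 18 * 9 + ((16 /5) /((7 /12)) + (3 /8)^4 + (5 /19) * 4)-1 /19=233175827 /143360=1626.51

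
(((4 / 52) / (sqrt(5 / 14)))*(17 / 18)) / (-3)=-0.04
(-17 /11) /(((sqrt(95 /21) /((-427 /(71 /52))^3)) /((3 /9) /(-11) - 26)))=-159858502816131392 * sqrt(1995) /12342560835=-578498070.44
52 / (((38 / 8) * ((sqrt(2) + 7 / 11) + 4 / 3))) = 446160 / 38893 - 226512 * sqrt(2) / 38893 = 3.24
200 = 200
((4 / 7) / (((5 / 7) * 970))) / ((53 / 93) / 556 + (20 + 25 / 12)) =17236 / 461533275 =0.00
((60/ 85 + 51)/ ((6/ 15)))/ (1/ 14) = 30765/ 17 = 1809.71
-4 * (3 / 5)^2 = -36 / 25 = -1.44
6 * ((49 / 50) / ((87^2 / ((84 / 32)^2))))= 7203 / 1345600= 0.01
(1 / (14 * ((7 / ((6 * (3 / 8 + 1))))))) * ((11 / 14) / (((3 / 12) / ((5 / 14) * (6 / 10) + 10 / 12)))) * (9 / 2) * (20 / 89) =59895 / 213689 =0.28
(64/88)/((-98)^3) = -1/1294139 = -0.00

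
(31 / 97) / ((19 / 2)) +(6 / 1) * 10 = 110642 / 1843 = 60.03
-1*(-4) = 4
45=45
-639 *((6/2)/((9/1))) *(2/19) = -426/19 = -22.42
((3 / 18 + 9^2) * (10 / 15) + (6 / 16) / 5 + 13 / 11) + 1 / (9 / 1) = 219697 / 3960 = 55.48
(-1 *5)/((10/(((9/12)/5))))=-3/40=-0.08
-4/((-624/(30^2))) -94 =-1147/13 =-88.23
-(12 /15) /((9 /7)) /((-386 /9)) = 14 /965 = 0.01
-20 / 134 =-10 / 67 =-0.15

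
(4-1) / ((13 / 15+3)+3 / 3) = 0.62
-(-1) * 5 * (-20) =-100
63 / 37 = 1.70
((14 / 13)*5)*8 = 560 / 13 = 43.08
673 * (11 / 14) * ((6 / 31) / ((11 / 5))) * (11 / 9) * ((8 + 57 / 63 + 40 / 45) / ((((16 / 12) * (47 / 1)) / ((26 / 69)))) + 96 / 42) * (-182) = -153669142055 / 6333579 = -24262.61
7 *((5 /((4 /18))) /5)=31.50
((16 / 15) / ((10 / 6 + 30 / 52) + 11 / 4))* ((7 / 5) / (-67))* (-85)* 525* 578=115126.46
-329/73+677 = 49092/73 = 672.49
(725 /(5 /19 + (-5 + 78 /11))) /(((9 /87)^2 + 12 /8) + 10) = 6706975 /250674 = 26.76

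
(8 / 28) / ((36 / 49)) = 0.39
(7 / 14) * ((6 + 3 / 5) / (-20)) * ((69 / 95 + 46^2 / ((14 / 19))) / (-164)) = 63035709 / 21812000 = 2.89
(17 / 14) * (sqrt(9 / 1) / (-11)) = -51 / 154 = -0.33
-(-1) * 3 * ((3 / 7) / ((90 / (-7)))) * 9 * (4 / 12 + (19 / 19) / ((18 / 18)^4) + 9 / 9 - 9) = 6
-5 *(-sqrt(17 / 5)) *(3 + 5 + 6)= 14 *sqrt(85)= 129.07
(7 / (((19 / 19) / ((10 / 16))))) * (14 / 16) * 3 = 735 / 64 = 11.48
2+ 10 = 12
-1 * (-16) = 16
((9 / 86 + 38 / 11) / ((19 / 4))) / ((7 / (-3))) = -2886 / 8987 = -0.32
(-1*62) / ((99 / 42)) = -868 / 33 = -26.30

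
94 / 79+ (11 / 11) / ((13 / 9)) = 1933 / 1027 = 1.88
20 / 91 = 0.22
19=19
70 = 70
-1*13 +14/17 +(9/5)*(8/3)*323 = 130749/85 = 1538.22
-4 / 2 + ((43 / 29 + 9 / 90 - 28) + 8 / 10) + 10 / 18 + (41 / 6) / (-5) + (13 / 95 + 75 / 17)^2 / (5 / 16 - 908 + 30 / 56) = -218645735324663 / 7684949778525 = -28.45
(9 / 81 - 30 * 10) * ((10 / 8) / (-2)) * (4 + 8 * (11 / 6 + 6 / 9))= 13495 / 3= 4498.33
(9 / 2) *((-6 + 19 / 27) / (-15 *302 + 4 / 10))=715 / 135888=0.01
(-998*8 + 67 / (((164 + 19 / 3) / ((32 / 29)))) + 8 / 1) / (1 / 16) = -1891038592 / 14819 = -127609.06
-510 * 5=-2550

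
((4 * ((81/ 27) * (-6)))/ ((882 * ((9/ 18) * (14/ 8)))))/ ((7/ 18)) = -576/ 2401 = -0.24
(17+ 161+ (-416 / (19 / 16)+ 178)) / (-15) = -36 / 95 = -0.38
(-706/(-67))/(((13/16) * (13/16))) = 180736/11323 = 15.96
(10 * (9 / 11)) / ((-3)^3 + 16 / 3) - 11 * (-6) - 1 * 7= 8383 / 143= 58.62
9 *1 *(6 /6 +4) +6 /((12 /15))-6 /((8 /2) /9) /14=1443 /28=51.54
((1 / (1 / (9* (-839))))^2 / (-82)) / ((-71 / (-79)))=-4504390479 / 5822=-773684.38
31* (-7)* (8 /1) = -1736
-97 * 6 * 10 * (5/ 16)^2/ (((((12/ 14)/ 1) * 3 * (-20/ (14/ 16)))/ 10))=594125/ 6144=96.70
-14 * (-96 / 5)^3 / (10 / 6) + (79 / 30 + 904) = 226353347 / 3750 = 60360.89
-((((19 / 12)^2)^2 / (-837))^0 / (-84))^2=-1 / 7056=-0.00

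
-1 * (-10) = 10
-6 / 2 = -3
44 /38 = 22 /19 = 1.16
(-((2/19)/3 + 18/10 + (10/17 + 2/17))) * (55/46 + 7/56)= -3.36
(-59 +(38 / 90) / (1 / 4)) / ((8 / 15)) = -2579 / 24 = -107.46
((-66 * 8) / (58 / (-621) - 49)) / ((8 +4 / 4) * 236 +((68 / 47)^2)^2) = 399997210932 / 79158152700085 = 0.01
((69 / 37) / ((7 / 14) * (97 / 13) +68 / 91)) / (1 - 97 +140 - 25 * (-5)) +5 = 1961041 / 392015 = 5.00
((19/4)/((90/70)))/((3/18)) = 133/6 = 22.17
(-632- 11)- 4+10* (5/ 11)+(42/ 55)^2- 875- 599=-6400511/ 3025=-2115.87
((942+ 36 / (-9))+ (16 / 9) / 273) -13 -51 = 2147434 / 2457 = 874.01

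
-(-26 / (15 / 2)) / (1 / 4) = 208 / 15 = 13.87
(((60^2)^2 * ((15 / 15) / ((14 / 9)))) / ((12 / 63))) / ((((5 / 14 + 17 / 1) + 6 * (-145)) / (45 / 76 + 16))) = -851163.74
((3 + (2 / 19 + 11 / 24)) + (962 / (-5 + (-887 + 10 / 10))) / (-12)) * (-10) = -7422155 / 203148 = -36.54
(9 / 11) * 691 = 6219 / 11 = 565.36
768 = 768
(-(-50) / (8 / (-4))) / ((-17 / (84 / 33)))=700 / 187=3.74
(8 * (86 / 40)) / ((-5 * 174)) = -43 / 2175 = -0.02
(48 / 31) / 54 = 0.03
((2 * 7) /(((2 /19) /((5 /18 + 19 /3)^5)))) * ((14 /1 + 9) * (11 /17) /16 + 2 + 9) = 605832026063495 /30233088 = 20038708.12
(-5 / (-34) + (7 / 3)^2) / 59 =0.09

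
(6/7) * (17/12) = 17/14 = 1.21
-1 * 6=-6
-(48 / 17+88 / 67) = -4.14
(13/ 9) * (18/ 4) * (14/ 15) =6.07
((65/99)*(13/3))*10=8450/297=28.45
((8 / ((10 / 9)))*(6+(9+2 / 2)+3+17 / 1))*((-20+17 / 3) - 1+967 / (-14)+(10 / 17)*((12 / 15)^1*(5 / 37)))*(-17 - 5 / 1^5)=2117610000 / 4403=480947.08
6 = 6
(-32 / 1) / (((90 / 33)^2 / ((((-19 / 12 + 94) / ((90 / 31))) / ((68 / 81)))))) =-163.13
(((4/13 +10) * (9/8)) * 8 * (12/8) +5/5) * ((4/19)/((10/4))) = 14576/1235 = 11.80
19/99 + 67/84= 2743/2772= 0.99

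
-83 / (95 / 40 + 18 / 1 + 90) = -664 / 883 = -0.75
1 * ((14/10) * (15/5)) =21/5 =4.20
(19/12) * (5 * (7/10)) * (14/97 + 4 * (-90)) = -2321249/1164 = -1994.20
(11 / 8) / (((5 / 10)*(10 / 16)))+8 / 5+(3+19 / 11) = 118 / 11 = 10.73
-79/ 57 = -1.39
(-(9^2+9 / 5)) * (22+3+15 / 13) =-28152 / 13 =-2165.54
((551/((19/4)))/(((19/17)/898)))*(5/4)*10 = 22135700/19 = 1165036.84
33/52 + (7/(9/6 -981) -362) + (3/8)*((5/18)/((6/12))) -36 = -26972215/67912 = -397.16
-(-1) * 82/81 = 82/81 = 1.01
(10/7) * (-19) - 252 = -1954/7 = -279.14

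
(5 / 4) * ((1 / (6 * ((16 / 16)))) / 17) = 5 / 408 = 0.01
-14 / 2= -7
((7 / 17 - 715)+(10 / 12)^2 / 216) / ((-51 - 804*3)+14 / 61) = 5762207803 / 19859071968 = 0.29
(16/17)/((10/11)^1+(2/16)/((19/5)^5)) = 1.04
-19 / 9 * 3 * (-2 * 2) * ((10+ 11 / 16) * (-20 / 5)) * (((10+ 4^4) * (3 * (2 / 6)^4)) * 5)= -480130 / 9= -53347.78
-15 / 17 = -0.88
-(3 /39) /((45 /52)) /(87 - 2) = -4 /3825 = -0.00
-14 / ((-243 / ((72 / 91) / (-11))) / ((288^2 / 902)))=-24576 / 64493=-0.38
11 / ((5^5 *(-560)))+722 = 1263499989 / 1750000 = 722.00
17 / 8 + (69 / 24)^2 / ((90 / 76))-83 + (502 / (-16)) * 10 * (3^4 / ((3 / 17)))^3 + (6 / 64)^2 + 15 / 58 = -40544529076751807 / 1336320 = -30340434234.88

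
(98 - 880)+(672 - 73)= -183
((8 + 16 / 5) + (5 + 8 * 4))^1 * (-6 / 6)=-241 / 5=-48.20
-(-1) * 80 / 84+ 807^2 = 651249.95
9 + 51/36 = 125/12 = 10.42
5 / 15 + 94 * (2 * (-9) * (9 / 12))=-1268.67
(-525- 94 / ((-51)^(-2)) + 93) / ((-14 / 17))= 2081871 / 7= 297410.14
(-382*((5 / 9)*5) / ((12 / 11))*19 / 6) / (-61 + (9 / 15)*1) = 4989875 / 97848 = 51.00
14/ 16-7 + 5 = -9/ 8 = -1.12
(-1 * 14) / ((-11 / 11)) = 14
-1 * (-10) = 10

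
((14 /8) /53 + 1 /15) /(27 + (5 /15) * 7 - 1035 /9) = -317 /272420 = -0.00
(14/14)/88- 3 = -263/88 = -2.99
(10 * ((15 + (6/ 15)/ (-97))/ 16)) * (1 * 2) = 7273/ 388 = 18.74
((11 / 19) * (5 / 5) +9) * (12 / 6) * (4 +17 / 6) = 7462 / 57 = 130.91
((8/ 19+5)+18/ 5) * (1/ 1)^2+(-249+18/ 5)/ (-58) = 73019/ 5510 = 13.25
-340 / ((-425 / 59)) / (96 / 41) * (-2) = -2419 / 60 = -40.32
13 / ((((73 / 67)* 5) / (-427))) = -371917 / 365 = -1018.95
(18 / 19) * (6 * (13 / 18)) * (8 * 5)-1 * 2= 3082 / 19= 162.21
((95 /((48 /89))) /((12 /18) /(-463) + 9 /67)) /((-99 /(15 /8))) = -1311412775 /52238208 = -25.10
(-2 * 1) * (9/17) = -18/17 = -1.06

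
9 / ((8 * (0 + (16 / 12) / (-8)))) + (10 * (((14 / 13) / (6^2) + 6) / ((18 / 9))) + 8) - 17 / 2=10717 / 468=22.90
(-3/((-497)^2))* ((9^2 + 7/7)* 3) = -738/247009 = -0.00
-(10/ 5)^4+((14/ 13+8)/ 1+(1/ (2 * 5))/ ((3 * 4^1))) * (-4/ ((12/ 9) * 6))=-64093/ 3120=-20.54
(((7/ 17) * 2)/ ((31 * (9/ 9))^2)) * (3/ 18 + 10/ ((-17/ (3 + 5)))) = -3241/ 833187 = -0.00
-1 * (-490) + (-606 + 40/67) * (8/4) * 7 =-535038/67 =-7985.64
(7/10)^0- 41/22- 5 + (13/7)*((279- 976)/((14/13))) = -651022/539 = -1207.83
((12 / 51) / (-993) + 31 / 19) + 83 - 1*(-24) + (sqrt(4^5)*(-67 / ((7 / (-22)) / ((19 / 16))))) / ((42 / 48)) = 145429136036 / 15716211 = 9253.45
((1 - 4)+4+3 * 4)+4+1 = 18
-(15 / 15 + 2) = -3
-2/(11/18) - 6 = -102/11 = -9.27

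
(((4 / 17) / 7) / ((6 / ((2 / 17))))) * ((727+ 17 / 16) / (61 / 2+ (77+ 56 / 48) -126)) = -11649 / 420784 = -0.03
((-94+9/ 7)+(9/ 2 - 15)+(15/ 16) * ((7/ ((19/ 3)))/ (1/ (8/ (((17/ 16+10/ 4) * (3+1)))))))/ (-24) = 518705/ 121296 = 4.28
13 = 13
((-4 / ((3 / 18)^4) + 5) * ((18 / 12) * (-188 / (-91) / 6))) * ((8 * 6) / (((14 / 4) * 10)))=-3668.39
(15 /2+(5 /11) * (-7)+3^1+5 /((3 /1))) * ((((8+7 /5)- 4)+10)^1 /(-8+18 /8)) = -8302 /345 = -24.06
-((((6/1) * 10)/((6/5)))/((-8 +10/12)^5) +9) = -1322687187/147008443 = -9.00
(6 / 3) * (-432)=-864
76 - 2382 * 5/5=-2306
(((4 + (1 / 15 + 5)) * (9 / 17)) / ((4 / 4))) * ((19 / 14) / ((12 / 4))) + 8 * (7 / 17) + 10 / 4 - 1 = 8289 / 1190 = 6.97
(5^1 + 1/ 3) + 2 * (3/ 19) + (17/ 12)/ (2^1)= 2899/ 456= 6.36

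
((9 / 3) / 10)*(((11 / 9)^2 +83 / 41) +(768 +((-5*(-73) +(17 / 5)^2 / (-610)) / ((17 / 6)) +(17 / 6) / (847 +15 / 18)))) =985814406374333 / 3649792145625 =270.10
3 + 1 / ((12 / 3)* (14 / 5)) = 173 / 56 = 3.09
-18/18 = -1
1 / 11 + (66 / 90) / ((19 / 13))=0.59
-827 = -827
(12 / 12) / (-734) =-1 / 734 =-0.00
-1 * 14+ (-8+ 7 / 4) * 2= -53 / 2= -26.50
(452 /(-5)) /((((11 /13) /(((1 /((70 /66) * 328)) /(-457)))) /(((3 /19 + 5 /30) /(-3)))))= -54353 /747606300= -0.00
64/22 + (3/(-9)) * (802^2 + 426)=-7079834/33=-214540.42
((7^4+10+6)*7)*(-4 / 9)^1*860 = -58201360 / 9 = -6466817.78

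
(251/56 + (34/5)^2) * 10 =71011/140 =507.22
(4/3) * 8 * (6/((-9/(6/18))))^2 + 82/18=1235/243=5.08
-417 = -417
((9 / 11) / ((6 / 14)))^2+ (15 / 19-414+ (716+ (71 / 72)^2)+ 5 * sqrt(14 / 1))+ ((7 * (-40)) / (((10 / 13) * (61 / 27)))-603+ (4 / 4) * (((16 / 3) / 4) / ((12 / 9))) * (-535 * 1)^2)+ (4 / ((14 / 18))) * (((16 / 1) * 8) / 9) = 5 * sqrt(14)+ 1454645011869529 / 5088992832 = 285860.14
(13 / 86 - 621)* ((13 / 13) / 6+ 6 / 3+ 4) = -1975541 / 516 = -3828.57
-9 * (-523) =4707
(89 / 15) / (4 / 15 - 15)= -89 / 221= -0.40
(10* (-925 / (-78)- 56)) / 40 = -3443 / 312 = -11.04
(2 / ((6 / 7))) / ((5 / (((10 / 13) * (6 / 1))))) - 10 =-102 / 13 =-7.85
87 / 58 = 3 / 2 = 1.50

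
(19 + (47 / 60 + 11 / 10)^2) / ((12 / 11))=892859 / 43200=20.67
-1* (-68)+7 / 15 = 1027 / 15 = 68.47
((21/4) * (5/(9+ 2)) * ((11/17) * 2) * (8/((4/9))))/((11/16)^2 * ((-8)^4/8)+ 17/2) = 630/2839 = 0.22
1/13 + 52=677/13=52.08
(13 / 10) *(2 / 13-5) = -63 / 10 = -6.30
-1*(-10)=10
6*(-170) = -1020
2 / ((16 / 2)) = 1 / 4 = 0.25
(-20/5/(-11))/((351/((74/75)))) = 296/289575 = 0.00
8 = 8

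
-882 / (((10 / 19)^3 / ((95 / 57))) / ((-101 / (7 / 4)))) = 14547939 / 25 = 581917.56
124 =124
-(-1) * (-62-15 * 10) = -212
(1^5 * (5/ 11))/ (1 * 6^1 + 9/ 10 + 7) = 50/ 1529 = 0.03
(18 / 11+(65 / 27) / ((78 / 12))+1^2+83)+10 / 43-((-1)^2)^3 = 1088591 / 12771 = 85.24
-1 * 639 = -639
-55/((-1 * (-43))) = -55/43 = -1.28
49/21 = 7/3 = 2.33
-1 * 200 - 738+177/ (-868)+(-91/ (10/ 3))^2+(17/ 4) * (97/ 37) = -145944759/ 802900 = -181.77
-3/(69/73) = -73/23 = -3.17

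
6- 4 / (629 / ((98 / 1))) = 3382 / 629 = 5.38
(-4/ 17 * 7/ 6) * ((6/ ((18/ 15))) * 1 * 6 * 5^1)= -700/ 17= -41.18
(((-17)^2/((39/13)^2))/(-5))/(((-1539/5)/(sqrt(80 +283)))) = 3179 * sqrt(3)/13851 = 0.40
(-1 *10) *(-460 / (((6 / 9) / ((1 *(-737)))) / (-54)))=274606200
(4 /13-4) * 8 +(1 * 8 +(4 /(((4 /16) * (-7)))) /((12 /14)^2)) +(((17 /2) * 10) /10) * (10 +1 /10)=143209 /2340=61.20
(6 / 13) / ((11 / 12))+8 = 1216 / 143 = 8.50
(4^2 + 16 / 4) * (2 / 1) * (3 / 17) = 120 / 17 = 7.06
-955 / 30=-191 / 6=-31.83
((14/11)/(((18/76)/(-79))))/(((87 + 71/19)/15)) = -998165/14223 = -70.18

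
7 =7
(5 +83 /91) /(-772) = -269 /35126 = -0.01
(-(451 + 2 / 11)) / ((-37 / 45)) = 223335 / 407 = 548.73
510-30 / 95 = 9684 / 19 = 509.68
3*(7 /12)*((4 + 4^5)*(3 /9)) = 1799 /3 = 599.67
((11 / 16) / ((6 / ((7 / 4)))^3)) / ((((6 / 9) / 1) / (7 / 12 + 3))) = 162239 / 1769472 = 0.09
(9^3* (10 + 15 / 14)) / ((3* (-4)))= -37665 / 56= -672.59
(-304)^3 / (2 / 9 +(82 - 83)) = 252850176 / 7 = 36121453.71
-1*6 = -6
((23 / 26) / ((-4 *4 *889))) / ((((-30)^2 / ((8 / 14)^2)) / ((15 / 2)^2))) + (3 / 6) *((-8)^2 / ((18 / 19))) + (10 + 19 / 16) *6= 16456474373 / 163092384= 100.90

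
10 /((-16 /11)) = -55 /8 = -6.88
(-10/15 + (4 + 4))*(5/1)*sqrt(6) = 110*sqrt(6)/3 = 89.81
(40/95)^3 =512/6859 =0.07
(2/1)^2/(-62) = -2/31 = -0.06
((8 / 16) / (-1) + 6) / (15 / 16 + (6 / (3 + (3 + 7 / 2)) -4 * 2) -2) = -152 / 233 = -0.65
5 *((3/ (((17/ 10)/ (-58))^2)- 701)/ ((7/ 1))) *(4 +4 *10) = 177454420/ 2023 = 87718.45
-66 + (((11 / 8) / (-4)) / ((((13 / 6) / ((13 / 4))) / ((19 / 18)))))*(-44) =-4037 / 96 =-42.05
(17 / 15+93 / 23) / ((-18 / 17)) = -15181 / 3105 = -4.89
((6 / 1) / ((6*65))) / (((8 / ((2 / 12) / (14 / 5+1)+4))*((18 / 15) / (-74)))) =-17057 / 35568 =-0.48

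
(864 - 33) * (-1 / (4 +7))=-831 / 11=-75.55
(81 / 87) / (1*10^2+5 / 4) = 4 / 435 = 0.01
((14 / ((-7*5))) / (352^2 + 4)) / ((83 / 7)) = -7 / 25710910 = -0.00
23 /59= 0.39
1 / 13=0.08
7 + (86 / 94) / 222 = 73081 / 10434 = 7.00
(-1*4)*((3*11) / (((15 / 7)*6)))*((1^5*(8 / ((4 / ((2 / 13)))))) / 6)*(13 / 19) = -308 / 855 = -0.36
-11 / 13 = -0.85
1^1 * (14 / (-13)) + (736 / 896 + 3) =999 / 364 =2.74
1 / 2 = 0.50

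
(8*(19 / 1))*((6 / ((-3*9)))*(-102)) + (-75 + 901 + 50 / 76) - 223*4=3379.99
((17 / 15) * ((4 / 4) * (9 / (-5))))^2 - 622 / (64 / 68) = -3283567 / 5000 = -656.71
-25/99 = -0.25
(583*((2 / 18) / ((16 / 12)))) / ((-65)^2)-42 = -2128817 / 50700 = -41.99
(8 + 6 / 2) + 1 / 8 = 89 / 8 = 11.12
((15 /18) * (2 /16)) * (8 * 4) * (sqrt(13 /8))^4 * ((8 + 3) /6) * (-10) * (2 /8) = -46475 /1152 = -40.34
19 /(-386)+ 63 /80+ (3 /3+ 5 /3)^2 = 1090751 /138960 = 7.85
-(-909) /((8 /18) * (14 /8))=8181 /7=1168.71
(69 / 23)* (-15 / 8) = -45 / 8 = -5.62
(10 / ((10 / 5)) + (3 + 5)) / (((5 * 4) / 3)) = 39 / 20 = 1.95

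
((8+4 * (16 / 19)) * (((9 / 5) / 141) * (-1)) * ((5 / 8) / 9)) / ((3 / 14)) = -42 / 893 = -0.05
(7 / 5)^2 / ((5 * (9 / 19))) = 931 / 1125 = 0.83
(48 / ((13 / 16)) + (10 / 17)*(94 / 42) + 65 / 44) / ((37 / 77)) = 12634249 / 98124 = 128.76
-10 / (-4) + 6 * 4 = 53 / 2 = 26.50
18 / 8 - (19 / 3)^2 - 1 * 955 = -35743 / 36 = -992.86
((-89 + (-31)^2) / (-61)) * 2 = -1744 / 61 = -28.59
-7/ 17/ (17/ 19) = -133/ 289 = -0.46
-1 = -1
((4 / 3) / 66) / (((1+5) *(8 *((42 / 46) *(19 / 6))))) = 23 / 158004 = 0.00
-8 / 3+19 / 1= 49 / 3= 16.33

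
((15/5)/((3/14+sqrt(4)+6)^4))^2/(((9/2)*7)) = 421654016/30590228625390625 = 0.00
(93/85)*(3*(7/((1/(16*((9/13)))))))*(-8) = -2249856/1105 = -2036.07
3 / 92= 0.03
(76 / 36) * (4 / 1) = 76 / 9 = 8.44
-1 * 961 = -961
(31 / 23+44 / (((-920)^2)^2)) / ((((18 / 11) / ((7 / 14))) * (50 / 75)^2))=2655326080121 / 2865571840000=0.93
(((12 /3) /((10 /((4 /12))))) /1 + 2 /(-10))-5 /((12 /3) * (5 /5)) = -79 /60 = -1.32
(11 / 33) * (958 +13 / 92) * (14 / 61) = 205681 / 2806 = 73.30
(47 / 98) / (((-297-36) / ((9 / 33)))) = -47 / 119658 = -0.00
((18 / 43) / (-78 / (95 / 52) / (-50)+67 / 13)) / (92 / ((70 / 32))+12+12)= 9725625 / 9220287212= 0.00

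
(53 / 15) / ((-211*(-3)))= 53 / 9495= 0.01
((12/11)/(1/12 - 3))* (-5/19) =144/1463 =0.10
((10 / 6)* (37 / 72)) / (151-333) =-185 / 39312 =-0.00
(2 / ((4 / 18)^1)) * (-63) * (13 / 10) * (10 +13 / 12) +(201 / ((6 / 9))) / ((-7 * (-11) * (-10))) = -25163343 / 3080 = -8169.92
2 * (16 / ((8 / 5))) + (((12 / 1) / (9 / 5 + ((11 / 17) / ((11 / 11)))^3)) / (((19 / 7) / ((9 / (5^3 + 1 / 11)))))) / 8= 20.02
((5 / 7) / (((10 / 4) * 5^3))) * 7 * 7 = 14 / 125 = 0.11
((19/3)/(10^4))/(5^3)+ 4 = 4.00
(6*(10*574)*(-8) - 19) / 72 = -275539 / 72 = -3826.93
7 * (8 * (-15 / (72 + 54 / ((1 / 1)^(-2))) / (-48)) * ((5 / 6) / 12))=25 / 2592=0.01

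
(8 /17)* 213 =1704 /17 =100.24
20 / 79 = 0.25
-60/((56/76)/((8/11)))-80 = -10720/77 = -139.22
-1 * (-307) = 307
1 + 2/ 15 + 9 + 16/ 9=536/ 45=11.91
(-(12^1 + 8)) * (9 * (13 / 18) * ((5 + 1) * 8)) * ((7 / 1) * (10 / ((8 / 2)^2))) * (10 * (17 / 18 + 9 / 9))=-1592500 / 3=-530833.33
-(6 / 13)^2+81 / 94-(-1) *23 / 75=1138253 / 1191450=0.96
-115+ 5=-110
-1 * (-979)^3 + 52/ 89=83509922823/ 89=938313739.58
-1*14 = -14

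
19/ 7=2.71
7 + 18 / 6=10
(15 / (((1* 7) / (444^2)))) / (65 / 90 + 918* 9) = 53226720 / 1041103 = 51.13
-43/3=-14.33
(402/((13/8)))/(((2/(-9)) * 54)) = -268/13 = -20.62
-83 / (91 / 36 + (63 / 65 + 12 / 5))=-194220 / 13799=-14.07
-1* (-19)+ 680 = 699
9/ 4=2.25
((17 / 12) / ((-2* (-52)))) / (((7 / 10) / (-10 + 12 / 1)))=85 / 2184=0.04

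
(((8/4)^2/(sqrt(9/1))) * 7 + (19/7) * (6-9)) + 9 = 214/21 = 10.19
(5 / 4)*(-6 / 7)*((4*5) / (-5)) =30 / 7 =4.29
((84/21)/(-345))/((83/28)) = -112/28635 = -0.00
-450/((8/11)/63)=-155925/4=-38981.25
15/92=0.16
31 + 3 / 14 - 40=-123 / 14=-8.79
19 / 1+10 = 29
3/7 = 0.43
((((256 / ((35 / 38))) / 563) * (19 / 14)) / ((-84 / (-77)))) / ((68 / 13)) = 825968 / 7034685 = 0.12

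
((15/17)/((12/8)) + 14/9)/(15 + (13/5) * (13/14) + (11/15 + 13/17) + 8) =22960/288231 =0.08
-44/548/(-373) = 11/51101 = 0.00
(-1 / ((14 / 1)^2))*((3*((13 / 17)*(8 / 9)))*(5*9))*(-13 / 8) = 2535 / 3332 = 0.76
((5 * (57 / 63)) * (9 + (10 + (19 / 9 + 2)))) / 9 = 19760 / 1701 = 11.62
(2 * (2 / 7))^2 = 16 / 49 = 0.33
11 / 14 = 0.79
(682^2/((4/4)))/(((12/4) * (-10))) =-232562/15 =-15504.13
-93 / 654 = -31 / 218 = -0.14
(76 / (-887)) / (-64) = 19 / 14192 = 0.00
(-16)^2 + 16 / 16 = 257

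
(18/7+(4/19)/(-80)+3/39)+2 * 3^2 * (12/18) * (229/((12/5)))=39685589/34580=1147.65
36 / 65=0.55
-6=-6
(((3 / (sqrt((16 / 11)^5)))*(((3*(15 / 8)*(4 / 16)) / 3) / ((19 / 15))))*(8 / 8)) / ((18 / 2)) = 9075*sqrt(11) / 622592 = 0.05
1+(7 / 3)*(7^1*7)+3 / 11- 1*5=3650 / 33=110.61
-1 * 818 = -818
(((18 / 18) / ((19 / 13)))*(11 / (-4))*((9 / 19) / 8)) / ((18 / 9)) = -1287 / 23104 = -0.06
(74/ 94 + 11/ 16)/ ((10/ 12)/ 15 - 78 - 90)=-9981/ 1136648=-0.01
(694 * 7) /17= 4858 /17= 285.76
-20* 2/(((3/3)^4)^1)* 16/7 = -640/7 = -91.43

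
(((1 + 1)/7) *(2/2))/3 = 2/21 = 0.10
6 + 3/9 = 19/3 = 6.33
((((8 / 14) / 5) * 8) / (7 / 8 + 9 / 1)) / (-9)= -256 / 24885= -0.01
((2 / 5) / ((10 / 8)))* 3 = 24 / 25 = 0.96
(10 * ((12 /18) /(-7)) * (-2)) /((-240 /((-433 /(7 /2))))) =433 /441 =0.98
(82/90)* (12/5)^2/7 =656/875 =0.75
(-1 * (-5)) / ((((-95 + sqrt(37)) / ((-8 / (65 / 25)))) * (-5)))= -950 / 29211 - 10 * sqrt(37) / 29211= -0.03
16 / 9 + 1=25 / 9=2.78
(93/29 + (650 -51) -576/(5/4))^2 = 19995.91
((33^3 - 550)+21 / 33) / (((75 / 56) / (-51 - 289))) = -1482317312 / 165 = -8983741.28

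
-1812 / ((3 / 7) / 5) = -21140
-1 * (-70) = 70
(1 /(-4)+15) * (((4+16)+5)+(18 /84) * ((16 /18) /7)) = 217061 /588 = 369.15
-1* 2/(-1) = 2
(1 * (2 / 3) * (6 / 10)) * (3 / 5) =6 / 25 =0.24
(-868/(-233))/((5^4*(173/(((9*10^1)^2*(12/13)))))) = 3374784/13100425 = 0.26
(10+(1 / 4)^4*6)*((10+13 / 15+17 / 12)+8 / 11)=11017121 / 84480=130.41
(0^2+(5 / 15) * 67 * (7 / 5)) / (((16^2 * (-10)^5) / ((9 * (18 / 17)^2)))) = -113967 / 9248000000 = -0.00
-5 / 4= -1.25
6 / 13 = 0.46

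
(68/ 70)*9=306/ 35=8.74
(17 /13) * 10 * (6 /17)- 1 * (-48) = 684 /13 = 52.62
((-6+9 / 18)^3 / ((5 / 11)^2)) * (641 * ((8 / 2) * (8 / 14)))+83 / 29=-5987539553 / 5075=-1179810.75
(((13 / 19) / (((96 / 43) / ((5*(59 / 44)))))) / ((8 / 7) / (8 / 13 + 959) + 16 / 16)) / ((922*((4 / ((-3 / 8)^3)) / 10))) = -216004936875 / 736073851076608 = -0.00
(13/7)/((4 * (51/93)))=403/476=0.85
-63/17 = -3.71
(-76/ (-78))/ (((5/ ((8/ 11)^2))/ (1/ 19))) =128/ 23595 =0.01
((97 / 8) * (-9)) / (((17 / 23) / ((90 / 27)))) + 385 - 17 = -8441 / 68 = -124.13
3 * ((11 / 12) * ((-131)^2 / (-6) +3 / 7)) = -1321199 / 168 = -7864.28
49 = 49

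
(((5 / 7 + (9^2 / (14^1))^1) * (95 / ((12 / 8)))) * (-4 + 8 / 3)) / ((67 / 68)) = -335920 / 603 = -557.08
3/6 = 1/2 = 0.50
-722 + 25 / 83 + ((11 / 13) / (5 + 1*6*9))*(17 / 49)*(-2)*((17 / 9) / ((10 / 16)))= -101310889447 / 140372505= -721.73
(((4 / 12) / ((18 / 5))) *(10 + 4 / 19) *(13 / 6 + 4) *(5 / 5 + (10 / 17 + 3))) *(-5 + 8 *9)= 15630095 / 8721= 1792.24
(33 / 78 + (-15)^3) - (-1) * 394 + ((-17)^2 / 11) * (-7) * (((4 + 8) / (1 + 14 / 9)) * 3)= -36647987 / 6578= -5571.30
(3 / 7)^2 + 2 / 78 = 400 / 1911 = 0.21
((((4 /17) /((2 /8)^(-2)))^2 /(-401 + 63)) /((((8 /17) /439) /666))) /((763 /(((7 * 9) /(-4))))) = 1315683 /160336384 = 0.01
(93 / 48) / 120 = 31 / 1920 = 0.02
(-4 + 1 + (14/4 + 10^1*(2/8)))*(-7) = -21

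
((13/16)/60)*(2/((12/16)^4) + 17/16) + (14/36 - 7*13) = -112610323/1244160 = -90.51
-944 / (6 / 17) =-8024 / 3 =-2674.67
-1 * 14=-14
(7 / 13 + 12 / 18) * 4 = 188 / 39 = 4.82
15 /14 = 1.07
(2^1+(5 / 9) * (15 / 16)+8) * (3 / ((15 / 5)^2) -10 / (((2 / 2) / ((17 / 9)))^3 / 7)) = -173551835 / 34992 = -4959.76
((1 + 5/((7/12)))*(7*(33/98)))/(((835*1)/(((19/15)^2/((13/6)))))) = 266057/13297375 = 0.02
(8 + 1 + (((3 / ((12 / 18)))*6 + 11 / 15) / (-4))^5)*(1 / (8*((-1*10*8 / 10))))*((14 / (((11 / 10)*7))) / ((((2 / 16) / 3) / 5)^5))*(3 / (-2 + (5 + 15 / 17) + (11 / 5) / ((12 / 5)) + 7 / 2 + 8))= 15240669440385024 / 7315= 2083481810032.13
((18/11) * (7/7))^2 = 324/121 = 2.68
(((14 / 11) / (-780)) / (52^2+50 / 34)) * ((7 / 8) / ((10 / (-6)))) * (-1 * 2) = -833 / 1315399800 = -0.00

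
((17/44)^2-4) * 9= -67095/1936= -34.66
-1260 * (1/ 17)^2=-1260/ 289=-4.36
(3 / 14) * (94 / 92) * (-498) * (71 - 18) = -1860777 / 322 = -5778.81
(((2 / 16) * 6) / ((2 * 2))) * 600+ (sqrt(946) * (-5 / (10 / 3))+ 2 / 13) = 2929 / 26 - 3 * sqrt(946) / 2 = 66.52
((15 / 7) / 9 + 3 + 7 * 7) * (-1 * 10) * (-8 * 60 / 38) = 877600 / 133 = 6598.50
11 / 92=0.12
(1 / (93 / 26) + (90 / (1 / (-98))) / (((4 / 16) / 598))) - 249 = -1962085051 / 93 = -21097688.72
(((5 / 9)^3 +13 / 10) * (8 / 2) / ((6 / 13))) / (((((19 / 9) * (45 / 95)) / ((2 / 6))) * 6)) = 139451 / 196830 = 0.71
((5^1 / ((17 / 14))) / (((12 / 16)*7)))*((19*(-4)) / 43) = -3040 / 2193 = -1.39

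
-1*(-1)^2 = -1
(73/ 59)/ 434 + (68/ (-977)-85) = -2128120157/ 25017062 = -85.07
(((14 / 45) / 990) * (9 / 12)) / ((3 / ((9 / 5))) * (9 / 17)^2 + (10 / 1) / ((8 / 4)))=2023 / 46926000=0.00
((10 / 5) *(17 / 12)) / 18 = 17 / 108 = 0.16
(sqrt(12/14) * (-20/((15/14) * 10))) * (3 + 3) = -8 * sqrt(42)/5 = -10.37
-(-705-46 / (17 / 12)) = 12537 / 17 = 737.47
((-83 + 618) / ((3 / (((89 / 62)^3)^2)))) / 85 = 53176998132827 / 2896812014784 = 18.36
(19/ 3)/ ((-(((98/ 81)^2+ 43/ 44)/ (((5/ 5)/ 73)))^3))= -152370358358784192/ 136138056392381674860683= -0.00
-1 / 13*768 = -768 / 13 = -59.08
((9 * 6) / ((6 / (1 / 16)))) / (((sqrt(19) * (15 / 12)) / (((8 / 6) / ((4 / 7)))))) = 21 * sqrt(19) / 380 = 0.24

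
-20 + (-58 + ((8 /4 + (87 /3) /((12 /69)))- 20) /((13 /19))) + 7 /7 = 140.40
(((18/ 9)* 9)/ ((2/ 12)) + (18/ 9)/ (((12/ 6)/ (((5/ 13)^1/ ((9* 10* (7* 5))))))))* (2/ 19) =884521/ 77805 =11.37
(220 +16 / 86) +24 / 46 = 218280 / 989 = 220.71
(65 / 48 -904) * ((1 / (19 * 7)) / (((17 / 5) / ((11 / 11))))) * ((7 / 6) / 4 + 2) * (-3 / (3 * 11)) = 0.42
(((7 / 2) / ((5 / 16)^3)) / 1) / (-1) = -14336 / 125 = -114.69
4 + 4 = 8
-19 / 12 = -1.58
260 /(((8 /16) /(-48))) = -24960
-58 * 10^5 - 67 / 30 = -174000067 / 30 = -5800002.23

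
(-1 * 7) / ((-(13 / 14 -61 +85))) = 0.28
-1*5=-5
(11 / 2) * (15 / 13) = 165 / 26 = 6.35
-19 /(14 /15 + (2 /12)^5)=-738720 /36293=-20.35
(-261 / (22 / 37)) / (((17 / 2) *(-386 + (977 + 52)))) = -0.08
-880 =-880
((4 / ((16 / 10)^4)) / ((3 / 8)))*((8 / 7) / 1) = 625 / 336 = 1.86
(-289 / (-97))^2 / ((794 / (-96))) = -4009008 / 3735373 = -1.07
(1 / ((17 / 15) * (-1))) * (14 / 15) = -14 / 17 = -0.82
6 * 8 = 48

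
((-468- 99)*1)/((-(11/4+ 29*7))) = 2268/823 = 2.76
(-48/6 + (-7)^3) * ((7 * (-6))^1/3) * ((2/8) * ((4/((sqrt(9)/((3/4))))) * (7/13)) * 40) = 26460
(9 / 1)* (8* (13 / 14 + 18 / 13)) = 15156 / 91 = 166.55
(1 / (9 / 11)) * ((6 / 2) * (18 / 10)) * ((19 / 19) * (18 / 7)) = 594 / 35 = 16.97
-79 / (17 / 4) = -316 / 17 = -18.59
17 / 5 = 3.40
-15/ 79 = -0.19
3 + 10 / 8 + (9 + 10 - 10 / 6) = 259 / 12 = 21.58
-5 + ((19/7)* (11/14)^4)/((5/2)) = -4.59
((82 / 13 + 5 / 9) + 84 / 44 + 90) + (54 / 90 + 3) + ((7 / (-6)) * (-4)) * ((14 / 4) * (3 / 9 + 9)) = 182194 / 715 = 254.82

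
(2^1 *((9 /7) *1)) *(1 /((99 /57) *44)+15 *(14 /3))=304977 /1694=180.03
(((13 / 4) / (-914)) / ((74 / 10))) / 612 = -65 / 82786464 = -0.00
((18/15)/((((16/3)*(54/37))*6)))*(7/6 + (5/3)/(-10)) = 37/1440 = 0.03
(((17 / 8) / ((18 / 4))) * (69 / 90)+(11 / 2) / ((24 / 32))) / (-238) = -8311 / 257040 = -0.03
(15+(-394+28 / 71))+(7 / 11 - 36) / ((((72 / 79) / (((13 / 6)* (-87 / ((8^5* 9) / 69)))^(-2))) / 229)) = -268272644060677579 / 58720454221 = -4568640.48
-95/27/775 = -19/4185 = -0.00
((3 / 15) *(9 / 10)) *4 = 18 / 25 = 0.72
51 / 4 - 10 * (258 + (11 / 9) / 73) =-6747173 / 2628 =-2567.42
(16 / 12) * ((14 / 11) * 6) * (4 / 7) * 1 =64 / 11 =5.82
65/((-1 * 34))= -65/34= -1.91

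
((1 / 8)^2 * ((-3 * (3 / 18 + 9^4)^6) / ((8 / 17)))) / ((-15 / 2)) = 63276557348388620896425367073 / 59719680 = 1059559551363781937485.69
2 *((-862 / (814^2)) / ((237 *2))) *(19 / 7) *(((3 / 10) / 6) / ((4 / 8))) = -8189 / 5496233820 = -0.00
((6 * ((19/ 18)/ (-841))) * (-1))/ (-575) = -19/ 1450725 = -0.00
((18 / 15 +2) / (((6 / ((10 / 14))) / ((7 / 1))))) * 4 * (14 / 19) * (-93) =-13888 / 19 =-730.95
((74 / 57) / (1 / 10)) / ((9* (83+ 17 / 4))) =2960 / 179037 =0.02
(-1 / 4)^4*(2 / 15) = 0.00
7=7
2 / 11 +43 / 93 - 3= -2410 / 1023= -2.36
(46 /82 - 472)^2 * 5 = 1868051205 /1681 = 1111273.77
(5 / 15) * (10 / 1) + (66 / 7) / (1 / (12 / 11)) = 286 / 21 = 13.62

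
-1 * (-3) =3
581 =581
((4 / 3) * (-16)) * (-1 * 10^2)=6400 / 3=2133.33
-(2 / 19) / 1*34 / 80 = -17 / 380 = -0.04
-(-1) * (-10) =-10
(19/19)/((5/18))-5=-7/5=-1.40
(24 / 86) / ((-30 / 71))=-142 / 215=-0.66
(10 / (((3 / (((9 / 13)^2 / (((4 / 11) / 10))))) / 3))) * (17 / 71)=378675 / 11999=31.56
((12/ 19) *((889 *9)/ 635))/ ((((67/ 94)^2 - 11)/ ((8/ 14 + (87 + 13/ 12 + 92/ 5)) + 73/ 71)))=-256308476292/ 3126543575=-81.98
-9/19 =-0.47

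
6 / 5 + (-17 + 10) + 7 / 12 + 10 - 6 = -73 / 60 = -1.22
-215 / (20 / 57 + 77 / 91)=-179.61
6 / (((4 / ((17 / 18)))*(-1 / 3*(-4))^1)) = 17 / 16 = 1.06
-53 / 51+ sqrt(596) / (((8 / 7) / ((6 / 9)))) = -53 / 51+ 7 * sqrt(149) / 6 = 13.20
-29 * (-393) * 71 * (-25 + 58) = 26703171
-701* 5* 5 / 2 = -17525 / 2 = -8762.50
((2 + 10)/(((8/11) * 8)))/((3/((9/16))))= 0.39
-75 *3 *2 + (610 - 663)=-503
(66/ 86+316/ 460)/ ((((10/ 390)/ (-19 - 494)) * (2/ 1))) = -71945172/ 4945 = -14549.07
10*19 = 190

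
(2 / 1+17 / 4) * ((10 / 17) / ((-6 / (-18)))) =375 / 34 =11.03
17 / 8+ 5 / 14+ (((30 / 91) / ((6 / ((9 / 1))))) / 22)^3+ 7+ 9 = 74150624565 / 4012012004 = 18.48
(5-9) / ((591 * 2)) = -2 / 591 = -0.00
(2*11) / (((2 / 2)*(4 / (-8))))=-44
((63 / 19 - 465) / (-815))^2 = 76947984 / 239785225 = 0.32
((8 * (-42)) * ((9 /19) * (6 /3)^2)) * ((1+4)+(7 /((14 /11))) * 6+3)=-495936 /19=-26101.89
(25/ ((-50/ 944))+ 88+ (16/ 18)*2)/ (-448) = 215/ 252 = 0.85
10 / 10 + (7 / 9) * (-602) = -467.22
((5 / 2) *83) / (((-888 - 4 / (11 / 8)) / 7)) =-913 / 560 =-1.63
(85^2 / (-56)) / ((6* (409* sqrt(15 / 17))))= -1445* sqrt(255) / 412272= -0.06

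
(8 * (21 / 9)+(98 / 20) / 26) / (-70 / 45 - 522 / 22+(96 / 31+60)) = 15045261 / 30173260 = 0.50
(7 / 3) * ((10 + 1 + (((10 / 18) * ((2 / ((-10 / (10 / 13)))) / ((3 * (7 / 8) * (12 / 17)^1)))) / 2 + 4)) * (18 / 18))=110395 / 3159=34.95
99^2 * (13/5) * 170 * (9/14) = 19494189/7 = 2784884.14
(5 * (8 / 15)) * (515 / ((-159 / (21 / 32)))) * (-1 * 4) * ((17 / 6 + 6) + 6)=320845 / 954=336.32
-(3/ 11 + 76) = -839/ 11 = -76.27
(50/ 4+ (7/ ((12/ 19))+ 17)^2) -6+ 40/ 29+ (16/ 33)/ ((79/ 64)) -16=2834008249/ 3628944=780.95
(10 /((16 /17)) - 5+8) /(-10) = -109 /80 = -1.36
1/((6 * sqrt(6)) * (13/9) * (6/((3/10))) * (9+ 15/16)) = sqrt(6)/10335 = 0.00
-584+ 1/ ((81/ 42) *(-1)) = -15782/ 27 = -584.52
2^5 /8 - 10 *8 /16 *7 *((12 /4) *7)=-731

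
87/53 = 1.64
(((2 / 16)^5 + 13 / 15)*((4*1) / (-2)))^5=-14029522766456205945242129999 / 896511761982284208537600000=-15.65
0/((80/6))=0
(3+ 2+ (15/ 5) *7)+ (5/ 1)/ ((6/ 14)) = 113/ 3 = 37.67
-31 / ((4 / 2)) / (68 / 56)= -217 / 17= -12.76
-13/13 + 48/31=17/31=0.55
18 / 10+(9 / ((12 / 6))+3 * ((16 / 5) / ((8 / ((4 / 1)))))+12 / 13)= 1563 / 130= 12.02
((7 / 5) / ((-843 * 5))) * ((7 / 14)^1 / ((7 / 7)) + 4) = -21 / 14050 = -0.00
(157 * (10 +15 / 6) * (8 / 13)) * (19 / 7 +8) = 1177500 / 91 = 12939.56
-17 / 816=-1 / 48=-0.02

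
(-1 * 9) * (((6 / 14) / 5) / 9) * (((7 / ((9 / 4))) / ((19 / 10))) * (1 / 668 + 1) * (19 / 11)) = -446 / 1837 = -0.24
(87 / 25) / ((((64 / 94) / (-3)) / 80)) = -12267 / 10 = -1226.70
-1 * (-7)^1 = 7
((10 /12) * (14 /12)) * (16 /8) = 1.94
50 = 50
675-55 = 620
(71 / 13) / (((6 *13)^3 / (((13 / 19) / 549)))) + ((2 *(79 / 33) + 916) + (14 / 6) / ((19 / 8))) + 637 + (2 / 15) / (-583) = 22492119433987117 / 14429401323480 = 1558.77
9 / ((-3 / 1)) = -3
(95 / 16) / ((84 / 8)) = 0.57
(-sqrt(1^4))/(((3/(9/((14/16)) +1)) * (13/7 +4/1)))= -79/123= -0.64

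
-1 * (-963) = 963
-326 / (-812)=163 / 406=0.40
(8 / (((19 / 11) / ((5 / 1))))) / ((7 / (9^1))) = 3960 / 133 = 29.77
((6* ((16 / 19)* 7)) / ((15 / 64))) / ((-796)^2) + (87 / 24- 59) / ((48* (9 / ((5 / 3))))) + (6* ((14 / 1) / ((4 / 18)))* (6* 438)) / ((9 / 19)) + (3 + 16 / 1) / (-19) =81799895261706583 / 39005400960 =2097142.79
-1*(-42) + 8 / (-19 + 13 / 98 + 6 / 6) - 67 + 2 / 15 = -664883 / 26265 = -25.31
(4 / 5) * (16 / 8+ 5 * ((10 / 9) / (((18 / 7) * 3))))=2644 / 1215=2.18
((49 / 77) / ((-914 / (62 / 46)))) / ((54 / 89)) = -19313 / 12487068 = -0.00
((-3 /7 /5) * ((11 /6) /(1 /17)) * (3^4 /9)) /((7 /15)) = -5049 /98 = -51.52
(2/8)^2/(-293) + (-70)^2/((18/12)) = 45942397/14064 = 3266.67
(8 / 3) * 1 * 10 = 80 / 3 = 26.67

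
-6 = -6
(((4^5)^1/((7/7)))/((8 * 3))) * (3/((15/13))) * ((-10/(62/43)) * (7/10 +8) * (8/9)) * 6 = -16600064/465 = -35699.06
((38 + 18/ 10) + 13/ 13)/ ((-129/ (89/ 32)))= -1513/ 1720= -0.88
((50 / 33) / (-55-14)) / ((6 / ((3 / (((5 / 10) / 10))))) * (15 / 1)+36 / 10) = -500 / 116127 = -0.00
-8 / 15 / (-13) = 8 / 195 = 0.04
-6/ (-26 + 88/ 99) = 27/ 113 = 0.24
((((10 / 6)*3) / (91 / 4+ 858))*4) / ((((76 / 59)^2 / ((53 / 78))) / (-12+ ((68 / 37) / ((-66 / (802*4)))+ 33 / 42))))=-1585445207825 / 1695735637596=-0.93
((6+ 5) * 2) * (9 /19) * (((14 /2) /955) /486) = 77 /489915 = 0.00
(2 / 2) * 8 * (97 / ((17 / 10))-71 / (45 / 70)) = -65344 / 153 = -427.08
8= 8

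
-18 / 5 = -3.60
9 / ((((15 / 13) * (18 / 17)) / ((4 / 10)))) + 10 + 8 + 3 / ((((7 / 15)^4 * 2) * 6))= 18884759 / 720300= 26.22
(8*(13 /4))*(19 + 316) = 8710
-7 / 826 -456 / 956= -13691 / 28202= -0.49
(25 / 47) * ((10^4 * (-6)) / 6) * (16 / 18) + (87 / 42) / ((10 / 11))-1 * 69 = -4794.85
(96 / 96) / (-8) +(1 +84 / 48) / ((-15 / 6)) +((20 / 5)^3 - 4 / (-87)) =218617 / 3480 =62.82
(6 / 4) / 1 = 3 / 2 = 1.50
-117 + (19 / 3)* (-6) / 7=-857 / 7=-122.43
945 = 945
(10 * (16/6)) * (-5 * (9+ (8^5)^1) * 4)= -52443200/3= -17481066.67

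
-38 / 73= -0.52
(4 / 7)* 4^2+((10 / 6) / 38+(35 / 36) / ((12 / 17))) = 606967 / 57456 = 10.56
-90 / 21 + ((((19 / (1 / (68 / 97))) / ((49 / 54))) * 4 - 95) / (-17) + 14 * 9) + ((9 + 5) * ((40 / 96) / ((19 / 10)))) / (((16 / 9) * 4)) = 12211052909 / 98254016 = 124.28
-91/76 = -1.20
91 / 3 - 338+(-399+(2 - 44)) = -2246 / 3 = -748.67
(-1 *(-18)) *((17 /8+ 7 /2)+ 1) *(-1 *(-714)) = 170289 /2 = 85144.50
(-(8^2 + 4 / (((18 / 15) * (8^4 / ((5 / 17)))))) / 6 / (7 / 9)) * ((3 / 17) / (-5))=0.48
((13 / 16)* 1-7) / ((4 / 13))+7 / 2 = -1063 / 64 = -16.61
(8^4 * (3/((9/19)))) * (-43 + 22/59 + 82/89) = -1081903.29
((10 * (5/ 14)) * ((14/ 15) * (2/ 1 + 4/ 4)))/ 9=10/ 9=1.11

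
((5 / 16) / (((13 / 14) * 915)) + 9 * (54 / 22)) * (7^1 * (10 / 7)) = 23124265 / 104676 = 220.91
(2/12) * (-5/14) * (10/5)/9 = -5/378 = -0.01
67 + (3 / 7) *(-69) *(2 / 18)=446 / 7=63.71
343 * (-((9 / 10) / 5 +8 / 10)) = -16807 / 50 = -336.14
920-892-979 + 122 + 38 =-791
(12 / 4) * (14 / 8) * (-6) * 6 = -189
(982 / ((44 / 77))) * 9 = 30933 / 2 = 15466.50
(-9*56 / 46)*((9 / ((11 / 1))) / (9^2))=-28 / 253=-0.11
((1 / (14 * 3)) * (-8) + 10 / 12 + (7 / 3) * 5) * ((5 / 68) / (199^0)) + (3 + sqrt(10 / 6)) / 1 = sqrt(15) / 3 + 11153 / 2856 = 5.20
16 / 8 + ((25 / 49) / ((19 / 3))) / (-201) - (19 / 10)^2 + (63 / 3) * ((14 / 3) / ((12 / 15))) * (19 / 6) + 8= 1844673146 / 4678275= 394.31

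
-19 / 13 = -1.46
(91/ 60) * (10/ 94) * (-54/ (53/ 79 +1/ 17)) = -11.94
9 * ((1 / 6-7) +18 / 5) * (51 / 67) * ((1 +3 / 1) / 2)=-14841 / 335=-44.30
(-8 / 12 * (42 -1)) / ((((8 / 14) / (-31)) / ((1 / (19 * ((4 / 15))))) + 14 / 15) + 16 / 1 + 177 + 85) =-44485 / 453812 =-0.10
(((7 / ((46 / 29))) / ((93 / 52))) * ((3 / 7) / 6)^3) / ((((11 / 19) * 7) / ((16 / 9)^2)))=458432 / 653706207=0.00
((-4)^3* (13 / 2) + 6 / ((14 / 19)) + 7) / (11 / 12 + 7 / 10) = -168360 / 679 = -247.95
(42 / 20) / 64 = 21 / 640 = 0.03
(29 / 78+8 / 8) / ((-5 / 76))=-4066 / 195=-20.85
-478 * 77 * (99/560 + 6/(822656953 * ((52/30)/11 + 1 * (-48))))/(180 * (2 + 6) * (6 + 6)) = -93900773543793029/249371673100108800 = -0.38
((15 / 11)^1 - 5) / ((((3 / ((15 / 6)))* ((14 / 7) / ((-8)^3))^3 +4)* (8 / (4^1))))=-838860800 / 1845493727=-0.45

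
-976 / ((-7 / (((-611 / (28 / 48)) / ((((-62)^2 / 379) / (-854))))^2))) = 7010884765390199616 / 6464647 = 1084496147336.46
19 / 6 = 3.17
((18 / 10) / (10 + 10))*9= 81 / 100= 0.81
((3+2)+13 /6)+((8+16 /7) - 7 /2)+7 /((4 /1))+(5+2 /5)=21.10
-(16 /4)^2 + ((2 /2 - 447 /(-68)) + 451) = 30095 /68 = 442.57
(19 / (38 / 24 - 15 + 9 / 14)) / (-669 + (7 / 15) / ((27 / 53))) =323190 / 145162951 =0.00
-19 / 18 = -1.06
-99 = -99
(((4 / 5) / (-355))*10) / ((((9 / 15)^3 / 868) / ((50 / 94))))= -4340000 / 90099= -48.17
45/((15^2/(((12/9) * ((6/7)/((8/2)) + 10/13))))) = 358/1365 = 0.26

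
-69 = -69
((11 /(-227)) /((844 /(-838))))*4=9218 /47897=0.19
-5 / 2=-2.50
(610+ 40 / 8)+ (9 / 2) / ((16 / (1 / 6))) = 39363 / 64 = 615.05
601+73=674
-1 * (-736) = 736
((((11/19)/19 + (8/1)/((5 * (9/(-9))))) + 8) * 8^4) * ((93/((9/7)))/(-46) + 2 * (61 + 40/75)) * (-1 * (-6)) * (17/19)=67753775468544/3943925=17179275.84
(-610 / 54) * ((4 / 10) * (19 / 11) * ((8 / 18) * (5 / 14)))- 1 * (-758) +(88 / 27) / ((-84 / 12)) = 2021578 / 2673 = 756.30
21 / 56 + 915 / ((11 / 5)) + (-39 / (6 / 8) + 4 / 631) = 20228319 / 55528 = 364.29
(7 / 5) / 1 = 7 / 5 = 1.40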